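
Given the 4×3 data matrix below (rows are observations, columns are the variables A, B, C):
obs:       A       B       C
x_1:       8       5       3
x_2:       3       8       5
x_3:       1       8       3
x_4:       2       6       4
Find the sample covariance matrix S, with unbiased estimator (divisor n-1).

Step 1 — column means:
  mean(A) = (8 + 3 + 1 + 2) / 4 = 14/4 = 3.5
  mean(B) = (5 + 8 + 8 + 6) / 4 = 27/4 = 6.75
  mean(C) = (3 + 5 + 3 + 4) / 4 = 15/4 = 3.75

Step 2 — sample covariance S[i,j] = (1/(n-1)) · Σ_k (x_{k,i} - mean_i) · (x_{k,j} - mean_j), with n-1 = 3.
  S[A,A] = ((4.5)·(4.5) + (-0.5)·(-0.5) + (-2.5)·(-2.5) + (-1.5)·(-1.5)) / 3 = 29/3 = 9.6667
  S[A,B] = ((4.5)·(-1.75) + (-0.5)·(1.25) + (-2.5)·(1.25) + (-1.5)·(-0.75)) / 3 = -10.5/3 = -3.5
  S[A,C] = ((4.5)·(-0.75) + (-0.5)·(1.25) + (-2.5)·(-0.75) + (-1.5)·(0.25)) / 3 = -2.5/3 = -0.8333
  S[B,B] = ((-1.75)·(-1.75) + (1.25)·(1.25) + (1.25)·(1.25) + (-0.75)·(-0.75)) / 3 = 6.75/3 = 2.25
  S[B,C] = ((-1.75)·(-0.75) + (1.25)·(1.25) + (1.25)·(-0.75) + (-0.75)·(0.25)) / 3 = 1.75/3 = 0.5833
  S[C,C] = ((-0.75)·(-0.75) + (1.25)·(1.25) + (-0.75)·(-0.75) + (0.25)·(0.25)) / 3 = 2.75/3 = 0.9167

S is symmetric (S[j,i] = S[i,j]). Assembling:

S = [[9.6667, -3.5, -0.8333],
 [-3.5, 2.25, 0.5833],
 [-0.8333, 0.5833, 0.9167]]


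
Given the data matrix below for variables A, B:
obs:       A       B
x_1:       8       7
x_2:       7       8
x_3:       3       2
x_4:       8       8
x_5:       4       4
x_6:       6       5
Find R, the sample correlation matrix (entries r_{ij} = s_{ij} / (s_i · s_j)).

Step 1 — column means:
  mean(A) = (8 + 7 + 3 + 8 + 4 + 6) / 6 = 36/6 = 6
  mean(B) = (7 + 8 + 2 + 8 + 4 + 5) / 6 = 34/6 = 5.6667

Step 2 — sample variances and covariances s[i,j] = (1/(n-1)) · Σ_k (x_{k,i} - mean_i) · (x_{k,j} - mean_j), with n-1 = 5:
  s[A,A] = ((2)·(2) + (1)·(1) + (-3)·(-3) + (2)·(2) + (-2)·(-2) + (0)·(0)) / 5 = 22/5 = 4.4
  s[A,B] = ((2)·(1.3333) + (1)·(2.3333) + (-3)·(-3.6667) + (2)·(2.3333) + (-2)·(-1.6667) + (0)·(-0.6667)) / 5 = 24/5 = 4.8
  s[B,B] = ((1.3333)·(1.3333) + (2.3333)·(2.3333) + (-3.6667)·(-3.6667) + (2.3333)·(2.3333) + (-1.6667)·(-1.6667) + (-0.6667)·(-0.6667)) / 5 = 29.3333/5 = 5.8667
  Sample standard deviations s_i = √(s[i,i]):
  s(A) = √(4.4) = 2.0976
  s(B) = √(5.8667) = 2.4221

Step 3 — r_{ij} = s_{ij} / (s_i · s_j):
  r[A,A] = 1 (diagonal).
  r[A,B] = 4.8 / (2.0976 · 2.4221) = 4.8 / 5.0807 = 0.9448
  r[B,B] = 1 (diagonal).

R is symmetric with unit diagonal. Assembling:

R = [[1, 0.9448],
 [0.9448, 1]]


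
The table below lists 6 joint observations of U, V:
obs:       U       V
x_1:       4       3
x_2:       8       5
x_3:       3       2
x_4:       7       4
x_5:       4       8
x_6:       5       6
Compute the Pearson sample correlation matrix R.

Step 1 — column means:
  mean(U) = (4 + 8 + 3 + 7 + 4 + 5) / 6 = 31/6 = 5.1667
  mean(V) = (3 + 5 + 2 + 4 + 8 + 6) / 6 = 28/6 = 4.6667

Step 2 — sample variances and covariances s[i,j] = (1/(n-1)) · Σ_k (x_{k,i} - mean_i) · (x_{k,j} - mean_j), with n-1 = 5:
  s[U,U] = ((-1.1667)·(-1.1667) + (2.8333)·(2.8333) + (-2.1667)·(-2.1667) + (1.8333)·(1.8333) + (-1.1667)·(-1.1667) + (-0.1667)·(-0.1667)) / 5 = 18.8333/5 = 3.7667
  s[U,V] = ((-1.1667)·(-1.6667) + (2.8333)·(0.3333) + (-2.1667)·(-2.6667) + (1.8333)·(-0.6667) + (-1.1667)·(3.3333) + (-0.1667)·(1.3333)) / 5 = 3.3333/5 = 0.6667
  s[V,V] = ((-1.6667)·(-1.6667) + (0.3333)·(0.3333) + (-2.6667)·(-2.6667) + (-0.6667)·(-0.6667) + (3.3333)·(3.3333) + (1.3333)·(1.3333)) / 5 = 23.3333/5 = 4.6667
  Sample standard deviations s_i = √(s[i,i]):
  s(U) = √(3.7667) = 1.9408
  s(V) = √(4.6667) = 2.1602

Step 3 — r_{ij} = s_{ij} / (s_i · s_j):
  r[U,U] = 1 (diagonal).
  r[U,V] = 0.6667 / (1.9408 · 2.1602) = 0.6667 / 4.1926 = 0.159
  r[V,V] = 1 (diagonal).

R is symmetric with unit diagonal. Assembling:

R = [[1, 0.159],
 [0.159, 1]]


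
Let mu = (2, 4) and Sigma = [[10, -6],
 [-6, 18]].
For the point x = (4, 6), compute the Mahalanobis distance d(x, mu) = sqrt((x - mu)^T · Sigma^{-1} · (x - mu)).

Step 1 — centre the observation: (x - mu) = (2, 2).

Step 2 — invert Sigma. det(Sigma) = 10·18 - (-6)² = 144.
  Sigma^{-1} = (1/det) · [[d, -b], [-b, a]] = [[0.125, 0.0417],
 [0.0417, 0.0694]].

Step 3 — form the quadratic (x - mu)^T · Sigma^{-1} · (x - mu):
  Sigma^{-1} · (x - mu) = (0.3333, 0.2222).
  (x - mu)^T · [Sigma^{-1} · (x - mu)] = (2)·(0.3333) + (2)·(0.2222) = 1.1111.

Step 4 — take square root: d = √(1.1111) ≈ 1.0541.

d(x, mu) = √(1.1111) ≈ 1.0541


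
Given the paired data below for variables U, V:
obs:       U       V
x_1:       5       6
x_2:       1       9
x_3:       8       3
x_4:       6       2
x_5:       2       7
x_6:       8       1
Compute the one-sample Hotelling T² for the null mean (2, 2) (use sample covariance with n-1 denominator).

Step 1 — sample mean vector:
  mean(U) = (5 + 1 + 8 + 6 + 2 + 8) / 6 = 30/6 = 5
  mean(V) = (6 + 9 + 3 + 2 + 7 + 1) / 6 = 28/6 = 4.6667
  x̄ = (5, 4.6667),  deviation x̄ - mu_0 = (5, 4.6667) - (2, 2) = (3, 2.6667).

Step 2 — sample covariance matrix, S[i,j] = (1/(n-1)) · Σ_k (x_{k,i} - mean_i) · (x_{k,j} - mean_j), divisor n-1 = 5:
  S[U,U] = ((0)·(0) + (-4)·(-4) + (3)·(3) + (1)·(1) + (-3)·(-3) + (3)·(3)) / 5 = 44/5 = 8.8
  S[U,V] = ((0)·(1.3333) + (-4)·(4.3333) + (3)·(-1.6667) + (1)·(-2.6667) + (-3)·(2.3333) + (3)·(-3.6667)) / 5 = -43/5 = -8.6
  S[V,V] = ((1.3333)·(1.3333) + (4.3333)·(4.3333) + (-1.6667)·(-1.6667) + (-2.6667)·(-2.6667) + (2.3333)·(2.3333) + (-3.6667)·(-3.6667)) / 5 = 49.3333/5 = 9.8667
  S = [[8.8, -8.6],
 [-8.6, 9.8667]].

Step 3 — invert S. det(S) = 8.8·9.8667 - (-8.6)² = 12.8667.
  S^{-1} = (1/det) · [[d, -b], [-b, a]] = [[0.7668, 0.6684],
 [0.6684, 0.6839]].

Step 4 — quadratic form (x̄ - mu_0)^T · S^{-1} · (x̄ - mu_0):
  S^{-1} · (x̄ - mu_0) = (4.0829, 3.829),
  (x̄ - mu_0)^T · [...] = (3)·(4.0829) + (2.6667)·(3.829) = 22.4594.

Step 5 — scale by n: T² = 6 · 22.4594 = 134.7565.

T² ≈ 134.7565


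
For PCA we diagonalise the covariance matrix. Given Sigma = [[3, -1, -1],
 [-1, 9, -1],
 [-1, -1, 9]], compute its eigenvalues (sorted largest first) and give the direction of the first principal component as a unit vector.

Step 1 — characteristic polynomial p(λ) = det(λI - Sigma) = λ³ - tr·λ² + c_1·λ - det, where tr = trace, c_1 = sum of the principal 2×2 minors, det = det(Sigma):
  tr = 3 + 9 + 9 = 21,
  c_1 = (3·9 - (-1)²) + (3·9 - (-1)²) + (9·9 - (-1)²) = 26 + 26 + 80 = 132,
  det = 3·(9·9 - (-1)²) - (-1)·((-1)·9 - (-1)·(-1)) + (-1)·((-1)·(-1) - 9·(-1)) = 3·(80) - (-1)·(-10) + (-1)·(10) = 220.
  So p(λ) = λ³ - 21λ² + 132λ - 220.
Step 2 — look for an integer root (rational root theorem: any rational root is an integer divisor of 220). Testing λ = 10:
  p(10) = 1000 - 2100 + 1320 - 220 = 0  ✓
  Dividing out (λ - 10): p(λ) = (λ - 10)(λ² - 11λ + 22).
Step 3 — remaining eigenvalues from the quadratic λ² - 11λ + 22 = 0:
  Δ = 11² - 4·22 = 121 - 88 = 33,  λ = (11 ± √33)/2 = (11 ± 5.7446)/2 ≈ 8.3723 or 2.6277.
  Sorted: λ_1 = 10,  λ_2 = 8.3723,  λ_3 = 2.6277  (check: sum = 21 = tr ✓).

Step 4 — unit eigenvector for λ_1 = 10: v spans the null space of (Sigma - λ_1 I), whose rows are
  r_1 = (-7, -1, -1),  r_2 = (-1, -1, -1),  r_3 = (-1, -1, -1).
  v is orthogonal to every row, so take v ∝ r_1 × r_2 = ((-1)·(-1) - (-1)·(-1), (-1)·(-1) - (-7)·(-1), (-7)·(-1) - (-1)·(-1)) = (0, -6, 6).
  Rescale (divide by 6; multiply by -1 so the first nonzero entry is positive): u = (0, 1, -1).
  ||u|| = √((0)² + (1)² + (-1)²) = √(2) ≈ 1.4142,  v_1 = u/||u|| ≈ (0, 0.7071, -0.7071) (||v_1|| = 1).

λ_1 = 10,  λ_2 = 8.3723,  λ_3 = 2.6277;  v_1 ≈ (0, 0.7071, -0.7071)


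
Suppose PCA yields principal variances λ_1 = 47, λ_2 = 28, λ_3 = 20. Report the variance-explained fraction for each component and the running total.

Step 1 — total variance = trace(Sigma) = Σ λ_i = 47 + 28 + 20 = 95.

Step 2 — fraction explained by component i = λ_i / Σ λ:
  PC1: 47/95 = 0.4947
  PC2: 28/95 = 0.2947
  PC3: 20/95 = 0.2105

Step 3 — cumulative fraction after k components = (λ_1 + ... + λ_k) / Σ λ:
  k = 1: 47/95 = 0.4947
  k = 2: (47 + 28)/95 = 75/95 = 0.7895
  k = 3: (47 + 28 + 20)/95 = 95/95 = 1

Summary (fraction, with percent):

explained: PC1 0.4947 (49.47%), PC2 0.2947 (29.47%), PC3 0.2105 (21.05%);  cumulative: 0.4947, 0.7895, 1


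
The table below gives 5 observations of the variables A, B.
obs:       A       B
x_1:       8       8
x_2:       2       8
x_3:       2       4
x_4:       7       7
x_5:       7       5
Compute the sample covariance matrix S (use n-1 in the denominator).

Step 1 — column means:
  mean(A) = (8 + 2 + 2 + 7 + 7) / 5 = 26/5 = 5.2
  mean(B) = (8 + 8 + 4 + 7 + 5) / 5 = 32/5 = 6.4

Step 2 — sample covariance S[i,j] = (1/(n-1)) · Σ_k (x_{k,i} - mean_i) · (x_{k,j} - mean_j), with n-1 = 4.
  S[A,A] = ((2.8)·(2.8) + (-3.2)·(-3.2) + (-3.2)·(-3.2) + (1.8)·(1.8) + (1.8)·(1.8)) / 4 = 34.8/4 = 8.7
  S[A,B] = ((2.8)·(1.6) + (-3.2)·(1.6) + (-3.2)·(-2.4) + (1.8)·(0.6) + (1.8)·(-1.4)) / 4 = 5.6/4 = 1.4
  S[B,B] = ((1.6)·(1.6) + (1.6)·(1.6) + (-2.4)·(-2.4) + (0.6)·(0.6) + (-1.4)·(-1.4)) / 4 = 13.2/4 = 3.3

S is symmetric (S[j,i] = S[i,j]). Assembling:

S = [[8.7, 1.4],
 [1.4, 3.3]]


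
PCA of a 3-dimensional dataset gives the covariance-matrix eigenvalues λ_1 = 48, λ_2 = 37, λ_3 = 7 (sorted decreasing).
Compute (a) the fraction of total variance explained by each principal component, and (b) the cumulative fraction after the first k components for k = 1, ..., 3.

Step 1 — total variance = trace(Sigma) = Σ λ_i = 48 + 37 + 7 = 92.

Step 2 — fraction explained by component i = λ_i / Σ λ:
  PC1: 48/92 = 0.5217
  PC2: 37/92 = 0.4022
  PC3: 7/92 = 0.0761

Step 3 — cumulative fraction after k components = (λ_1 + ... + λ_k) / Σ λ:
  k = 1: 48/92 = 0.5217
  k = 2: (48 + 37)/92 = 85/92 = 0.9239
  k = 3: (48 + 37 + 7)/92 = 92/92 = 1

Summary (fraction, with percent):

explained: PC1 0.5217 (52.17%), PC2 0.4022 (40.22%), PC3 0.0761 (7.61%);  cumulative: 0.5217, 0.9239, 1


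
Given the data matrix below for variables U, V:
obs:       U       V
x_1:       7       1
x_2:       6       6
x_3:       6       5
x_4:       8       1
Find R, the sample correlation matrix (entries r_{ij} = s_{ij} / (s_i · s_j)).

Step 1 — column means:
  mean(U) = (7 + 6 + 6 + 8) / 4 = 27/4 = 6.75
  mean(V) = (1 + 6 + 5 + 1) / 4 = 13/4 = 3.25

Step 2 — sample variances and covariances s[i,j] = (1/(n-1)) · Σ_k (x_{k,i} - mean_i) · (x_{k,j} - mean_j), with n-1 = 3:
  s[U,U] = ((0.25)·(0.25) + (-0.75)·(-0.75) + (-0.75)·(-0.75) + (1.25)·(1.25)) / 3 = 2.75/3 = 0.9167
  s[U,V] = ((0.25)·(-2.25) + (-0.75)·(2.75) + (-0.75)·(1.75) + (1.25)·(-2.25)) / 3 = -6.75/3 = -2.25
  s[V,V] = ((-2.25)·(-2.25) + (2.75)·(2.75) + (1.75)·(1.75) + (-2.25)·(-2.25)) / 3 = 20.75/3 = 6.9167
  Sample standard deviations s_i = √(s[i,i]):
  s(U) = √(0.9167) = 0.9574
  s(V) = √(6.9167) = 2.63

Step 3 — r_{ij} = s_{ij} / (s_i · s_j):
  r[U,U] = 1 (diagonal).
  r[U,V] = -2.25 / (0.9574 · 2.63) = -2.25 / 2.518 = -0.8936
  r[V,V] = 1 (diagonal).

R is symmetric with unit diagonal. Assembling:

R = [[1, -0.8936],
 [-0.8936, 1]]


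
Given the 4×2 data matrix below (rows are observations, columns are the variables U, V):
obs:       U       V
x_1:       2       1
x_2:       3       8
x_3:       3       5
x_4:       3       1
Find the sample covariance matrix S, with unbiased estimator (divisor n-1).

Step 1 — column means:
  mean(U) = (2 + 3 + 3 + 3) / 4 = 11/4 = 2.75
  mean(V) = (1 + 8 + 5 + 1) / 4 = 15/4 = 3.75

Step 2 — sample covariance S[i,j] = (1/(n-1)) · Σ_k (x_{k,i} - mean_i) · (x_{k,j} - mean_j), with n-1 = 3.
  S[U,U] = ((-0.75)·(-0.75) + (0.25)·(0.25) + (0.25)·(0.25) + (0.25)·(0.25)) / 3 = 0.75/3 = 0.25
  S[U,V] = ((-0.75)·(-2.75) + (0.25)·(4.25) + (0.25)·(1.25) + (0.25)·(-2.75)) / 3 = 2.75/3 = 0.9167
  S[V,V] = ((-2.75)·(-2.75) + (4.25)·(4.25) + (1.25)·(1.25) + (-2.75)·(-2.75)) / 3 = 34.75/3 = 11.5833

S is symmetric (S[j,i] = S[i,j]). Assembling:

S = [[0.25, 0.9167],
 [0.9167, 11.5833]]


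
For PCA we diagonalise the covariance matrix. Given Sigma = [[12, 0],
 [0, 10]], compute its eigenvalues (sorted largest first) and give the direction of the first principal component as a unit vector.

Step 1 — characteristic polynomial of 2×2 Sigma:
  det(Sigma - λI) = λ² - trace · λ + det = 0.
  trace = 12 + 10 = 22, det = 12·10 - (0)² = 120.
Step 2 — discriminant:
  Δ = trace² - 4·det = 484 - 480 = 4.
Step 3 — eigenvalues:
  λ = (trace ± √Δ)/2 = (22 ± 2)/2,
  λ_1 = 12,  λ_2 = 10.

Step 4 — unit eigenvector for λ_1: Sigma is diagonal, so its eigenvectors are the coordinate axes. λ_1 = 12 is the diagonal entry on the first coordinate axis, hence
  v_1 = (1, 0) (||v_1|| = 1).

λ_1 = 12,  λ_2 = 10;  v_1 ≈ (1, 0)


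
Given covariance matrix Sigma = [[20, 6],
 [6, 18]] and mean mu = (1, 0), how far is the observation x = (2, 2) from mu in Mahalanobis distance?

Step 1 — centre the observation: (x - mu) = (1, 2).

Step 2 — invert Sigma. det(Sigma) = 20·18 - (6)² = 324.
  Sigma^{-1} = (1/det) · [[d, -b], [-b, a]] = [[0.0556, -0.0185],
 [-0.0185, 0.0617]].

Step 3 — form the quadratic (x - mu)^T · Sigma^{-1} · (x - mu):
  Sigma^{-1} · (x - mu) = (0.0185, 0.1049).
  (x - mu)^T · [Sigma^{-1} · (x - mu)] = (1)·(0.0185) + (2)·(0.1049) = 0.2284.

Step 4 — take square root: d = √(0.2284) ≈ 0.4779.

d(x, mu) = √(0.2284) ≈ 0.4779


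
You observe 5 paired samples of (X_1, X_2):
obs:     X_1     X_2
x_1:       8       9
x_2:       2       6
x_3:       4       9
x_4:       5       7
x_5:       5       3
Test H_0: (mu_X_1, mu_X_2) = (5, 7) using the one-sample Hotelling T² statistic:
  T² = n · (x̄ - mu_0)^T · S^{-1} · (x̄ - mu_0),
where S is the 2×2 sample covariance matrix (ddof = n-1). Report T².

Step 1 — sample mean vector:
  mean(X_1) = (8 + 2 + 4 + 5 + 5) / 5 = 24/5 = 4.8
  mean(X_2) = (9 + 6 + 9 + 7 + 3) / 5 = 34/5 = 6.8
  x̄ = (4.8, 6.8),  deviation x̄ - mu_0 = (4.8, 6.8) - (5, 7) = (-0.2, -0.2).

Step 2 — sample covariance matrix, S[i,j] = (1/(n-1)) · Σ_k (x_{k,i} - mean_i) · (x_{k,j} - mean_j), divisor n-1 = 4:
  S[X_1,X_1] = ((3.2)·(3.2) + (-2.8)·(-2.8) + (-0.8)·(-0.8) + (0.2)·(0.2) + (0.2)·(0.2)) / 4 = 18.8/4 = 4.7
  S[X_1,X_2] = ((3.2)·(2.2) + (-2.8)·(-0.8) + (-0.8)·(2.2) + (0.2)·(0.2) + (0.2)·(-3.8)) / 4 = 6.8/4 = 1.7
  S[X_2,X_2] = ((2.2)·(2.2) + (-0.8)·(-0.8) + (2.2)·(2.2) + (0.2)·(0.2) + (-3.8)·(-3.8)) / 4 = 24.8/4 = 6.2
  S = [[4.7, 1.7],
 [1.7, 6.2]].

Step 3 — invert S. det(S) = 4.7·6.2 - (1.7)² = 26.25.
  S^{-1} = (1/det) · [[d, -b], [-b, a]] = [[0.2362, -0.0648],
 [-0.0648, 0.179]].

Step 4 — quadratic form (x̄ - mu_0)^T · S^{-1} · (x̄ - mu_0):
  S^{-1} · (x̄ - mu_0) = (-0.0343, -0.0229),
  (x̄ - mu_0)^T · [...] = (-0.2)·(-0.0343) + (-0.2)·(-0.0229) = 0.0114.

Step 5 — scale by n: T² = 5 · 0.0114 = 0.0571.

T² ≈ 0.0571


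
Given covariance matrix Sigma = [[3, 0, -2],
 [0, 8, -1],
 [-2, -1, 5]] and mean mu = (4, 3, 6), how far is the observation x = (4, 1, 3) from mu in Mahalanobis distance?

Step 1 — centre the observation: (x - mu) = (0, -2, -3).

Step 2 — invert Sigma (cofactor / det for 3×3, or solve directly):
  Sigma^{-1} = [[0.4588, 0.0235, 0.1882],
 [0.0235, 0.1294, 0.0353],
 [0.1882, 0.0353, 0.2824]].

Step 3 — form the quadratic (x - mu)^T · Sigma^{-1} · (x - mu):
  Sigma^{-1} · (x - mu) = (-0.6118, -0.3647, -0.9176).
  (x - mu)^T · [Sigma^{-1} · (x - mu)] = (0)·(-0.6118) + (-2)·(-0.3647) + (-3)·(-0.9176) = 3.4824.

Step 4 — take square root: d = √(3.4824) ≈ 1.8661.

d(x, mu) = √(3.4824) ≈ 1.8661


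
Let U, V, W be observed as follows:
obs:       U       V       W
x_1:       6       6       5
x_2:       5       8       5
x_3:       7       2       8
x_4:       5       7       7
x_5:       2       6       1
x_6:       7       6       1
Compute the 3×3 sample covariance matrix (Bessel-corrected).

Step 1 — column means:
  mean(U) = (6 + 5 + 7 + 5 + 2 + 7) / 6 = 32/6 = 5.3333
  mean(V) = (6 + 8 + 2 + 7 + 6 + 6) / 6 = 35/6 = 5.8333
  mean(W) = (5 + 5 + 8 + 7 + 1 + 1) / 6 = 27/6 = 4.5

Step 2 — sample covariance S[i,j] = (1/(n-1)) · Σ_k (x_{k,i} - mean_i) · (x_{k,j} - mean_j), with n-1 = 5.
  S[U,U] = ((0.6667)·(0.6667) + (-0.3333)·(-0.3333) + (1.6667)·(1.6667) + (-0.3333)·(-0.3333) + (-3.3333)·(-3.3333) + (1.6667)·(1.6667)) / 5 = 17.3333/5 = 3.4667
  S[U,V] = ((0.6667)·(0.1667) + (-0.3333)·(2.1667) + (1.6667)·(-3.8333) + (-0.3333)·(1.1667) + (-3.3333)·(0.1667) + (1.6667)·(0.1667)) / 5 = -7.6667/5 = -1.5333
  S[U,W] = ((0.6667)·(0.5) + (-0.3333)·(0.5) + (1.6667)·(3.5) + (-0.3333)·(2.5) + (-3.3333)·(-3.5) + (1.6667)·(-3.5)) / 5 = 11/5 = 2.2
  S[V,V] = ((0.1667)·(0.1667) + (2.1667)·(2.1667) + (-3.8333)·(-3.8333) + (1.1667)·(1.1667) + (0.1667)·(0.1667) + (0.1667)·(0.1667)) / 5 = 20.8333/5 = 4.1667
  S[V,W] = ((0.1667)·(0.5) + (2.1667)·(0.5) + (-3.8333)·(3.5) + (1.1667)·(2.5) + (0.1667)·(-3.5) + (0.1667)·(-3.5)) / 5 = -10.5/5 = -2.1
  S[W,W] = ((0.5)·(0.5) + (0.5)·(0.5) + (3.5)·(3.5) + (2.5)·(2.5) + (-3.5)·(-3.5) + (-3.5)·(-3.5)) / 5 = 43.5/5 = 8.7

S is symmetric (S[j,i] = S[i,j]). Assembling:

S = [[3.4667, -1.5333, 2.2],
 [-1.5333, 4.1667, -2.1],
 [2.2, -2.1, 8.7]]


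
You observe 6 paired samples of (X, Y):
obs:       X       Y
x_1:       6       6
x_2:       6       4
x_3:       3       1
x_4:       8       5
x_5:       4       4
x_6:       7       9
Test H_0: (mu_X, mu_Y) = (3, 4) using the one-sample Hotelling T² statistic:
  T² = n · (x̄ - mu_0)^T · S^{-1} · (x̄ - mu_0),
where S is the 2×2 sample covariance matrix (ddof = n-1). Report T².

Step 1 — sample mean vector:
  mean(X) = (6 + 6 + 3 + 8 + 4 + 7) / 6 = 34/6 = 5.6667
  mean(Y) = (6 + 4 + 1 + 5 + 4 + 9) / 6 = 29/6 = 4.8333
  x̄ = (5.6667, 4.8333),  deviation x̄ - mu_0 = (5.6667, 4.8333) - (3, 4) = (2.6667, 0.8333).

Step 2 — sample covariance matrix, S[i,j] = (1/(n-1)) · Σ_k (x_{k,i} - mean_i) · (x_{k,j} - mean_j), divisor n-1 = 5:
  S[X,X] = ((0.3333)·(0.3333) + (0.3333)·(0.3333) + (-2.6667)·(-2.6667) + (2.3333)·(2.3333) + (-1.6667)·(-1.6667) + (1.3333)·(1.3333)) / 5 = 17.3333/5 = 3.4667
  S[X,Y] = ((0.3333)·(1.1667) + (0.3333)·(-0.8333) + (-2.6667)·(-3.8333) + (2.3333)·(0.1667) + (-1.6667)·(-0.8333) + (1.3333)·(4.1667)) / 5 = 17.6667/5 = 3.5333
  S[Y,Y] = ((1.1667)·(1.1667) + (-0.8333)·(-0.8333) + (-3.8333)·(-3.8333) + (0.1667)·(0.1667) + (-0.8333)·(-0.8333) + (4.1667)·(4.1667)) / 5 = 34.8333/5 = 6.9667
  S = [[3.4667, 3.5333],
 [3.5333, 6.9667]].

Step 3 — invert S. det(S) = 3.4667·6.9667 - (3.5333)² = 11.6667.
  S^{-1} = (1/det) · [[d, -b], [-b, a]] = [[0.5971, -0.3029],
 [-0.3029, 0.2971]].

Step 4 — quadratic form (x̄ - mu_0)^T · S^{-1} · (x̄ - mu_0):
  S^{-1} · (x̄ - mu_0) = (1.34, -0.56),
  (x̄ - mu_0)^T · [...] = (2.6667)·(1.34) + (0.8333)·(-0.56) = 3.1067.

Step 5 — scale by n: T² = 6 · 3.1067 = 18.64.

T² ≈ 18.64


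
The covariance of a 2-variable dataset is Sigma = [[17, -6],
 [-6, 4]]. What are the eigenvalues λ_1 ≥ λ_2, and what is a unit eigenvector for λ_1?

Step 1 — characteristic polynomial of 2×2 Sigma:
  det(Sigma - λI) = λ² - trace · λ + det = 0.
  trace = 17 + 4 = 21, det = 17·4 - (-6)² = 32.
Step 2 — discriminant:
  Δ = trace² - 4·det = 441 - 128 = 313.
Step 3 — eigenvalues:
  λ = (trace ± √Δ)/2 = (21 ± 17.6918)/2,
  λ_1 = 19.3459,  λ_2 = 1.6541.

Step 4 — unit eigenvector for λ_1: solve (Sigma - λ_1 I)v = 0. First row:
  (17 - 19.3459)·v_x + (-6)·v_y = 0, i.e. (-2.3459)·v_x + (-6)·v_y = 0,
  so v ∝ (b, λ_1 - a) = (-6, 2.3459); multiply by -1 so the first entry is positive: u = (6, -2.3459).
  ||u|| = √((6)² + (-2.3459)²) = √(41.5033) ≈ 6.4423,
  v_1 = u/||u|| ≈ (0.9313, -0.3641) (||v_1|| = 1).

λ_1 = 19.3459,  λ_2 = 1.6541;  v_1 ≈ (0.9313, -0.3641)


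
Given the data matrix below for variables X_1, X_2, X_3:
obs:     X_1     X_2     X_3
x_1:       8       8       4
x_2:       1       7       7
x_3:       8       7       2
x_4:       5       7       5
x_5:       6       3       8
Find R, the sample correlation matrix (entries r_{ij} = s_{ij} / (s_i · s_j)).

Step 1 — column means:
  mean(X_1) = (8 + 1 + 8 + 5 + 6) / 5 = 28/5 = 5.6
  mean(X_2) = (8 + 7 + 7 + 7 + 3) / 5 = 32/5 = 6.4
  mean(X_3) = (4 + 7 + 2 + 5 + 8) / 5 = 26/5 = 5.2

Step 2 — sample variances and covariances s[i,j] = (1/(n-1)) · Σ_k (x_{k,i} - mean_i) · (x_{k,j} - mean_j), with n-1 = 4:
  s[X_1,X_1] = ((2.4)·(2.4) + (-4.6)·(-4.6) + (2.4)·(2.4) + (-0.6)·(-0.6) + (0.4)·(0.4)) / 4 = 33.2/4 = 8.3
  s[X_1,X_2] = ((2.4)·(1.6) + (-4.6)·(0.6) + (2.4)·(0.6) + (-0.6)·(0.6) + (0.4)·(-3.4)) / 4 = 0.8/4 = 0.2
  s[X_1,X_3] = ((2.4)·(-1.2) + (-4.6)·(1.8) + (2.4)·(-3.2) + (-0.6)·(-0.2) + (0.4)·(2.8)) / 4 = -17.6/4 = -4.4
  s[X_2,X_2] = ((1.6)·(1.6) + (0.6)·(0.6) + (0.6)·(0.6) + (0.6)·(0.6) + (-3.4)·(-3.4)) / 4 = 15.2/4 = 3.8
  s[X_2,X_3] = ((1.6)·(-1.2) + (0.6)·(1.8) + (0.6)·(-3.2) + (0.6)·(-0.2) + (-3.4)·(2.8)) / 4 = -12.4/4 = -3.1
  s[X_3,X_3] = ((-1.2)·(-1.2) + (1.8)·(1.8) + (-3.2)·(-3.2) + (-0.2)·(-0.2) + (2.8)·(2.8)) / 4 = 22.8/4 = 5.7
  Sample standard deviations s_i = √(s[i,i]):
  s(X_1) = √(8.3) = 2.881
  s(X_2) = √(3.8) = 1.9494
  s(X_3) = √(5.7) = 2.3875

Step 3 — r_{ij} = s_{ij} / (s_i · s_j):
  r[X_1,X_1] = 1 (diagonal).
  r[X_1,X_2] = 0.2 / (2.881 · 1.9494) = 0.2 / 5.616 = 0.0356
  r[X_1,X_3] = -4.4 / (2.881 · 2.3875) = -4.4 / 6.8782 = -0.6397
  r[X_2,X_2] = 1 (diagonal).
  r[X_2,X_3] = -3.1 / (1.9494 · 2.3875) = -3.1 / 4.654 = -0.6661
  r[X_3,X_3] = 1 (diagonal).

R is symmetric with unit diagonal. Assembling:

R = [[1, 0.0356, -0.6397],
 [0.0356, 1, -0.6661],
 [-0.6397, -0.6661, 1]]


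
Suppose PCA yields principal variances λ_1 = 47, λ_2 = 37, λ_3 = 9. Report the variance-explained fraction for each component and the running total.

Step 1 — total variance = trace(Sigma) = Σ λ_i = 47 + 37 + 9 = 93.

Step 2 — fraction explained by component i = λ_i / Σ λ:
  PC1: 47/93 = 0.5054
  PC2: 37/93 = 0.3978
  PC3: 9/93 = 0.0968

Step 3 — cumulative fraction after k components = (λ_1 + ... + λ_k) / Σ λ:
  k = 1: 47/93 = 0.5054
  k = 2: (47 + 37)/93 = 84/93 = 0.9032
  k = 3: (47 + 37 + 9)/93 = 93/93 = 1

Summary (fraction, with percent):

explained: PC1 0.5054 (50.54%), PC2 0.3978 (39.78%), PC3 0.0968 (9.68%);  cumulative: 0.5054, 0.9032, 1


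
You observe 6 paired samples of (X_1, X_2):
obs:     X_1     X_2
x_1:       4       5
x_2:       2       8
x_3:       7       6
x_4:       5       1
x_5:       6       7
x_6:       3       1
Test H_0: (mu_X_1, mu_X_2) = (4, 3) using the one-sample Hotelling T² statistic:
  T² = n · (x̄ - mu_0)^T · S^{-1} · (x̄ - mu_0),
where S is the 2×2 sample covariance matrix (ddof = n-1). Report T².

Step 1 — sample mean vector:
  mean(X_1) = (4 + 2 + 7 + 5 + 6 + 3) / 6 = 27/6 = 4.5
  mean(X_2) = (5 + 8 + 6 + 1 + 7 + 1) / 6 = 28/6 = 4.6667
  x̄ = (4.5, 4.6667),  deviation x̄ - mu_0 = (4.5, 4.6667) - (4, 3) = (0.5, 1.6667).

Step 2 — sample covariance matrix, S[i,j] = (1/(n-1)) · Σ_k (x_{k,i} - mean_i) · (x_{k,j} - mean_j), divisor n-1 = 5:
  S[X_1,X_1] = ((-0.5)·(-0.5) + (-2.5)·(-2.5) + (2.5)·(2.5) + (0.5)·(0.5) + (1.5)·(1.5) + (-1.5)·(-1.5)) / 5 = 17.5/5 = 3.5
  S[X_1,X_2] = ((-0.5)·(0.3333) + (-2.5)·(3.3333) + (2.5)·(1.3333) + (0.5)·(-3.6667) + (1.5)·(2.3333) + (-1.5)·(-3.6667)) / 5 = 2/5 = 0.4
  S[X_2,X_2] = ((0.3333)·(0.3333) + (3.3333)·(3.3333) + (1.3333)·(1.3333) + (-3.6667)·(-3.6667) + (2.3333)·(2.3333) + (-3.6667)·(-3.6667)) / 5 = 45.3333/5 = 9.0667
  S = [[3.5, 0.4],
 [0.4, 9.0667]].

Step 3 — invert S. det(S) = 3.5·9.0667 - (0.4)² = 31.5733.
  S^{-1} = (1/det) · [[d, -b], [-b, a]] = [[0.2872, -0.0127],
 [-0.0127, 0.1109]].

Step 4 — quadratic form (x̄ - mu_0)^T · S^{-1} · (x̄ - mu_0):
  S^{-1} · (x̄ - mu_0) = (0.1225, 0.1784),
  (x̄ - mu_0)^T · [...] = (0.5)·(0.1225) + (1.6667)·(0.1784) = 0.3586.

Step 5 — scale by n: T² = 6 · 0.3586 = 2.1516.

T² ≈ 2.1516


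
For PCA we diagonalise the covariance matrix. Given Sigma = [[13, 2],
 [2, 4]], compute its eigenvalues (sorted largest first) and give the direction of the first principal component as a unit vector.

Step 1 — characteristic polynomial of 2×2 Sigma:
  det(Sigma - λI) = λ² - trace · λ + det = 0.
  trace = 13 + 4 = 17, det = 13·4 - (2)² = 48.
Step 2 — discriminant:
  Δ = trace² - 4·det = 289 - 192 = 97.
Step 3 — eigenvalues:
  λ = (trace ± √Δ)/2 = (17 ± 9.8489)/2,
  λ_1 = 13.4244,  λ_2 = 3.5756.

Step 4 — unit eigenvector for λ_1: solve (Sigma - λ_1 I)v = 0. First row:
  (13 - 13.4244)·v_x + (2)·v_y = 0, i.e. (-0.4244)·v_x + (2)·v_y = 0,
  so v ∝ (b, λ_1 - a) = (2, 0.4244) = u.
  ||u|| = √((2)² + (0.4244)²) = √(4.1801) ≈ 2.0445,
  v_1 = u/||u|| ≈ (0.9782, 0.2076) (||v_1|| = 1).

λ_1 = 13.4244,  λ_2 = 3.5756;  v_1 ≈ (0.9782, 0.2076)


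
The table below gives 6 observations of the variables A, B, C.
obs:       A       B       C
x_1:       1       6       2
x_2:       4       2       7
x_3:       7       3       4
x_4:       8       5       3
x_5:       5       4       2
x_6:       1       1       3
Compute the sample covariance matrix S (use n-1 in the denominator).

Step 1 — column means:
  mean(A) = (1 + 4 + 7 + 8 + 5 + 1) / 6 = 26/6 = 4.3333
  mean(B) = (6 + 2 + 3 + 5 + 4 + 1) / 6 = 21/6 = 3.5
  mean(C) = (2 + 7 + 4 + 3 + 2 + 3) / 6 = 21/6 = 3.5

Step 2 — sample covariance S[i,j] = (1/(n-1)) · Σ_k (x_{k,i} - mean_i) · (x_{k,j} - mean_j), with n-1 = 5.
  S[A,A] = ((-3.3333)·(-3.3333) + (-0.3333)·(-0.3333) + (2.6667)·(2.6667) + (3.6667)·(3.6667) + (0.6667)·(0.6667) + (-3.3333)·(-3.3333)) / 5 = 43.3333/5 = 8.6667
  S[A,B] = ((-3.3333)·(2.5) + (-0.3333)·(-1.5) + (2.6667)·(-0.5) + (3.6667)·(1.5) + (0.6667)·(0.5) + (-3.3333)·(-2.5)) / 5 = 5/5 = 1
  S[A,C] = ((-3.3333)·(-1.5) + (-0.3333)·(3.5) + (2.6667)·(0.5) + (3.6667)·(-0.5) + (0.6667)·(-1.5) + (-3.3333)·(-0.5)) / 5 = 4/5 = 0.8
  S[B,B] = ((2.5)·(2.5) + (-1.5)·(-1.5) + (-0.5)·(-0.5) + (1.5)·(1.5) + (0.5)·(0.5) + (-2.5)·(-2.5)) / 5 = 17.5/5 = 3.5
  S[B,C] = ((2.5)·(-1.5) + (-1.5)·(3.5) + (-0.5)·(0.5) + (1.5)·(-0.5) + (0.5)·(-1.5) + (-2.5)·(-0.5)) / 5 = -9.5/5 = -1.9
  S[C,C] = ((-1.5)·(-1.5) + (3.5)·(3.5) + (0.5)·(0.5) + (-0.5)·(-0.5) + (-1.5)·(-1.5) + (-0.5)·(-0.5)) / 5 = 17.5/5 = 3.5

S is symmetric (S[j,i] = S[i,j]). Assembling:

S = [[8.6667, 1, 0.8],
 [1, 3.5, -1.9],
 [0.8, -1.9, 3.5]]


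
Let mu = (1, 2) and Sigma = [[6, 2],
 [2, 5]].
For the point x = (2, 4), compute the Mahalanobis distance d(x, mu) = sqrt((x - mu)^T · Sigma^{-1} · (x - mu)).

Step 1 — centre the observation: (x - mu) = (1, 2).

Step 2 — invert Sigma. det(Sigma) = 6·5 - (2)² = 26.
  Sigma^{-1} = (1/det) · [[d, -b], [-b, a]] = [[0.1923, -0.0769],
 [-0.0769, 0.2308]].

Step 3 — form the quadratic (x - mu)^T · Sigma^{-1} · (x - mu):
  Sigma^{-1} · (x - mu) = (0.0385, 0.3846).
  (x - mu)^T · [Sigma^{-1} · (x - mu)] = (1)·(0.0385) + (2)·(0.3846) = 0.8077.

Step 4 — take square root: d = √(0.8077) ≈ 0.8987.

d(x, mu) = √(0.8077) ≈ 0.8987


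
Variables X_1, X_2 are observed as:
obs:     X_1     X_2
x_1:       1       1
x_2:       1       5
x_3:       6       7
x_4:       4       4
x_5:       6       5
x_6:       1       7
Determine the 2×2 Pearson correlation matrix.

Step 1 — column means:
  mean(X_1) = (1 + 1 + 6 + 4 + 6 + 1) / 6 = 19/6 = 3.1667
  mean(X_2) = (1 + 5 + 7 + 4 + 5 + 7) / 6 = 29/6 = 4.8333

Step 2 — sample variances and covariances s[i,j] = (1/(n-1)) · Σ_k (x_{k,i} - mean_i) · (x_{k,j} - mean_j), with n-1 = 5:
  s[X_1,X_1] = ((-2.1667)·(-2.1667) + (-2.1667)·(-2.1667) + (2.8333)·(2.8333) + (0.8333)·(0.8333) + (2.8333)·(2.8333) + (-2.1667)·(-2.1667)) / 5 = 30.8333/5 = 6.1667
  s[X_1,X_2] = ((-2.1667)·(-3.8333) + (-2.1667)·(0.1667) + (2.8333)·(2.1667) + (0.8333)·(-0.8333) + (2.8333)·(0.1667) + (-2.1667)·(2.1667)) / 5 = 9.1667/5 = 1.8333
  s[X_2,X_2] = ((-3.8333)·(-3.8333) + (0.1667)·(0.1667) + (2.1667)·(2.1667) + (-0.8333)·(-0.8333) + (0.1667)·(0.1667) + (2.1667)·(2.1667)) / 5 = 24.8333/5 = 4.9667
  Sample standard deviations s_i = √(s[i,i]):
  s(X_1) = √(6.1667) = 2.4833
  s(X_2) = √(4.9667) = 2.2286

Step 3 — r_{ij} = s_{ij} / (s_i · s_j):
  r[X_1,X_1] = 1 (diagonal).
  r[X_1,X_2] = 1.8333 / (2.4833 · 2.2286) = 1.8333 / 5.5342 = 0.3313
  r[X_2,X_2] = 1 (diagonal).

R is symmetric with unit diagonal. Assembling:

R = [[1, 0.3313],
 [0.3313, 1]]


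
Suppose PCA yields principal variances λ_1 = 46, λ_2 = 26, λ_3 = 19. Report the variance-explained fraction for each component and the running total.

Step 1 — total variance = trace(Sigma) = Σ λ_i = 46 + 26 + 19 = 91.

Step 2 — fraction explained by component i = λ_i / Σ λ:
  PC1: 46/91 = 0.5055
  PC2: 26/91 = 0.2857
  PC3: 19/91 = 0.2088

Step 3 — cumulative fraction after k components = (λ_1 + ... + λ_k) / Σ λ:
  k = 1: 46/91 = 0.5055
  k = 2: (46 + 26)/91 = 72/91 = 0.7912
  k = 3: (46 + 26 + 19)/91 = 91/91 = 1

Summary (fraction, with percent):

explained: PC1 0.5055 (50.55%), PC2 0.2857 (28.57%), PC3 0.2088 (20.88%);  cumulative: 0.5055, 0.7912, 1


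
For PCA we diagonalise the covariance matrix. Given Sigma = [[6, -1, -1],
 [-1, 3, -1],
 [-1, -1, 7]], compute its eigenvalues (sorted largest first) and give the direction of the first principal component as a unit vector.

Step 1 — characteristic polynomial p(λ) = det(λI - Sigma) = λ³ - tr·λ² + c_1·λ - det, where tr = trace, c_1 = sum of the principal 2×2 minors, det = det(Sigma):
  tr = 6 + 3 + 7 = 16,
  c_1 = (6·3 - (-1)²) + (6·7 - (-1)²) + (3·7 - (-1)²) = 17 + 41 + 20 = 78,
  det = 6·(3·7 - (-1)²) - (-1)·((-1)·7 - (-1)·(-1)) + (-1)·((-1)·(-1) - 3·(-1)) = 6·(20) - (-1)·(-8) + (-1)·(4) = 108.
  So p(λ) = λ³ - 16λ² + 78λ - 108.
Step 2 — look for an integer root (rational root theorem: any rational root is an integer divisor of 108). Testing λ = 6:
  p(6) = 216 - 576 + 468 - 108 = 0  ✓
  Dividing out (λ - 6): p(λ) = (λ - 6)(λ² - 10λ + 18).
Step 3 — remaining eigenvalues from the quadratic λ² - 10λ + 18 = 0:
  Δ = 10² - 4·18 = 100 - 72 = 28,  λ = (10 ± √28)/2 = (10 ± 5.2915)/2 ≈ 7.6458 or 2.3542.
  Sorted: λ_1 = 7.6458,  λ_2 = 6,  λ_3 = 2.3542  (check: sum = 16 = tr ✓).

Step 4 — unit eigenvector for λ_1 ≈ 7.6458: v spans the null space of (Sigma - λ_1 I), whose rows are
  r_1 = (-1.6458, -1, -1),  r_2 = (-1, -4.6458, -1),  r_3 = (-1, -1, -0.6458).
  v is orthogonal to every row, so take v ∝ r_1 × r_2 = ((-1)·(-1) - (-1)·(-4.6458), (-1)·(-1) - (-1.6458)·(-1), (-1.6458)·(-4.6458) - (-1)·(-1)) ≈ (-3.6458, -0.6458, 6.6458).
  Rescale (multiply by -1 so the first nonzero entry is positive): u = (3.6458, 0.6458, -6.6458).
  ||u|| = √((3.6458)² + (0.6458)² + (-6.6458)²) = √(57.8745) ≈ 7.6075,  v_1 = u/||u|| ≈ (0.4792, 0.0849, -0.8736) (||v_1|| = 1).

λ_1 = 7.6458,  λ_2 = 6,  λ_3 = 2.3542;  v_1 ≈ (0.4792, 0.0849, -0.8736)


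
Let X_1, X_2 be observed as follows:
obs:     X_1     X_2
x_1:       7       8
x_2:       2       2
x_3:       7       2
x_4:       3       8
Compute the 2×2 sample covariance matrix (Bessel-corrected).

Step 1 — column means:
  mean(X_1) = (7 + 2 + 7 + 3) / 4 = 19/4 = 4.75
  mean(X_2) = (8 + 2 + 2 + 8) / 4 = 20/4 = 5

Step 2 — sample covariance S[i,j] = (1/(n-1)) · Σ_k (x_{k,i} - mean_i) · (x_{k,j} - mean_j), with n-1 = 3.
  S[X_1,X_1] = ((2.25)·(2.25) + (-2.75)·(-2.75) + (2.25)·(2.25) + (-1.75)·(-1.75)) / 3 = 20.75/3 = 6.9167
  S[X_1,X_2] = ((2.25)·(3) + (-2.75)·(-3) + (2.25)·(-3) + (-1.75)·(3)) / 3 = 3/3 = 1
  S[X_2,X_2] = ((3)·(3) + (-3)·(-3) + (-3)·(-3) + (3)·(3)) / 3 = 36/3 = 12

S is symmetric (S[j,i] = S[i,j]). Assembling:

S = [[6.9167, 1],
 [1, 12]]


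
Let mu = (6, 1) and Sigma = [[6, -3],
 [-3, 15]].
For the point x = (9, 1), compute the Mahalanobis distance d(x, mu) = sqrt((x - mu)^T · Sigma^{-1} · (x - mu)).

Step 1 — centre the observation: (x - mu) = (3, 0).

Step 2 — invert Sigma. det(Sigma) = 6·15 - (-3)² = 81.
  Sigma^{-1} = (1/det) · [[d, -b], [-b, a]] = [[0.1852, 0.037],
 [0.037, 0.0741]].

Step 3 — form the quadratic (x - mu)^T · Sigma^{-1} · (x - mu):
  Sigma^{-1} · (x - mu) = (0.5556, 0.1111).
  (x - mu)^T · [Sigma^{-1} · (x - mu)] = (3)·(0.5556) + (0)·(0.1111) = 1.6667.

Step 4 — take square root: d = √(1.6667) ≈ 1.291.

d(x, mu) = √(1.6667) ≈ 1.291


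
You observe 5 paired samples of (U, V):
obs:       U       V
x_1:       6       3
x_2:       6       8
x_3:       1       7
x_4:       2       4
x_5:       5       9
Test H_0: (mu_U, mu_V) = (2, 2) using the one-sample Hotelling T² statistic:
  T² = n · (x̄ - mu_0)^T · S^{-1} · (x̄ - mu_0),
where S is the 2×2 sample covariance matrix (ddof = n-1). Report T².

Step 1 — sample mean vector:
  mean(U) = (6 + 6 + 1 + 2 + 5) / 5 = 20/5 = 4
  mean(V) = (3 + 8 + 7 + 4 + 9) / 5 = 31/5 = 6.2
  x̄ = (4, 6.2),  deviation x̄ - mu_0 = (4, 6.2) - (2, 2) = (2, 4.2).

Step 2 — sample covariance matrix, S[i,j] = (1/(n-1)) · Σ_k (x_{k,i} - mean_i) · (x_{k,j} - mean_j), divisor n-1 = 4:
  S[U,U] = ((2)·(2) + (2)·(2) + (-3)·(-3) + (-2)·(-2) + (1)·(1)) / 4 = 22/4 = 5.5
  S[U,V] = ((2)·(-3.2) + (2)·(1.8) + (-3)·(0.8) + (-2)·(-2.2) + (1)·(2.8)) / 4 = 2/4 = 0.5
  S[V,V] = ((-3.2)·(-3.2) + (1.8)·(1.8) + (0.8)·(0.8) + (-2.2)·(-2.2) + (2.8)·(2.8)) / 4 = 26.8/4 = 6.7
  S = [[5.5, 0.5],
 [0.5, 6.7]].

Step 3 — invert S. det(S) = 5.5·6.7 - (0.5)² = 36.6.
  S^{-1} = (1/det) · [[d, -b], [-b, a]] = [[0.1831, -0.0137],
 [-0.0137, 0.1503]].

Step 4 — quadratic form (x̄ - mu_0)^T · S^{-1} · (x̄ - mu_0):
  S^{-1} · (x̄ - mu_0) = (0.3087, 0.6038),
  (x̄ - mu_0)^T · [...] = (2)·(0.3087) + (4.2)·(0.6038) = 3.1536.

Step 5 — scale by n: T² = 5 · 3.1536 = 15.7678.

T² ≈ 15.7678


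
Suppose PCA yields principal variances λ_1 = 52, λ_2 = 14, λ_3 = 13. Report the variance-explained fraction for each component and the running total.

Step 1 — total variance = trace(Sigma) = Σ λ_i = 52 + 14 + 13 = 79.

Step 2 — fraction explained by component i = λ_i / Σ λ:
  PC1: 52/79 = 0.6582
  PC2: 14/79 = 0.1772
  PC3: 13/79 = 0.1646

Step 3 — cumulative fraction after k components = (λ_1 + ... + λ_k) / Σ λ:
  k = 1: 52/79 = 0.6582
  k = 2: (52 + 14)/79 = 66/79 = 0.8354
  k = 3: (52 + 14 + 13)/79 = 79/79 = 1

Summary (fraction, with percent):

explained: PC1 0.6582 (65.82%), PC2 0.1772 (17.72%), PC3 0.1646 (16.46%);  cumulative: 0.6582, 0.8354, 1


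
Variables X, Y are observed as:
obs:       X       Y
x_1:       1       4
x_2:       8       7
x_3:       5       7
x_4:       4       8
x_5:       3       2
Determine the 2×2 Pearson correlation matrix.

Step 1 — column means:
  mean(X) = (1 + 8 + 5 + 4 + 3) / 5 = 21/5 = 4.2
  mean(Y) = (4 + 7 + 7 + 8 + 2) / 5 = 28/5 = 5.6

Step 2 — sample variances and covariances s[i,j] = (1/(n-1)) · Σ_k (x_{k,i} - mean_i) · (x_{k,j} - mean_j), with n-1 = 4:
  s[X,X] = ((-3.2)·(-3.2) + (3.8)·(3.8) + (0.8)·(0.8) + (-0.2)·(-0.2) + (-1.2)·(-1.2)) / 4 = 26.8/4 = 6.7
  s[X,Y] = ((-3.2)·(-1.6) + (3.8)·(1.4) + (0.8)·(1.4) + (-0.2)·(2.4) + (-1.2)·(-3.6)) / 4 = 15.4/4 = 3.85
  s[Y,Y] = ((-1.6)·(-1.6) + (1.4)·(1.4) + (1.4)·(1.4) + (2.4)·(2.4) + (-3.6)·(-3.6)) / 4 = 25.2/4 = 6.3
  Sample standard deviations s_i = √(s[i,i]):
  s(X) = √(6.7) = 2.5884
  s(Y) = √(6.3) = 2.51

Step 3 — r_{ij} = s_{ij} / (s_i · s_j):
  r[X,X] = 1 (diagonal).
  r[X,Y] = 3.85 / (2.5884 · 2.51) = 3.85 / 6.4969 = 0.5926
  r[Y,Y] = 1 (diagonal).

R is symmetric with unit diagonal. Assembling:

R = [[1, 0.5926],
 [0.5926, 1]]


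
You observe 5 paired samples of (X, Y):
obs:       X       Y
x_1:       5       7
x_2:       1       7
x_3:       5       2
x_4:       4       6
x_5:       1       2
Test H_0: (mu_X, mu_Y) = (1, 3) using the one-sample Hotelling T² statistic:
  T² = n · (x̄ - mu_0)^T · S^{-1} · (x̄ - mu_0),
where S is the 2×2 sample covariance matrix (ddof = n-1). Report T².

Step 1 — sample mean vector:
  mean(X) = (5 + 1 + 5 + 4 + 1) / 5 = 16/5 = 3.2
  mean(Y) = (7 + 7 + 2 + 6 + 2) / 5 = 24/5 = 4.8
  x̄ = (3.2, 4.8),  deviation x̄ - mu_0 = (3.2, 4.8) - (1, 3) = (2.2, 1.8).

Step 2 — sample covariance matrix, S[i,j] = (1/(n-1)) · Σ_k (x_{k,i} - mean_i) · (x_{k,j} - mean_j), divisor n-1 = 4:
  S[X,X] = ((1.8)·(1.8) + (-2.2)·(-2.2) + (1.8)·(1.8) + (0.8)·(0.8) + (-2.2)·(-2.2)) / 4 = 16.8/4 = 4.2
  S[X,Y] = ((1.8)·(2.2) + (-2.2)·(2.2) + (1.8)·(-2.8) + (0.8)·(1.2) + (-2.2)·(-2.8)) / 4 = 1.2/4 = 0.3
  S[Y,Y] = ((2.2)·(2.2) + (2.2)·(2.2) + (-2.8)·(-2.8) + (1.2)·(1.2) + (-2.8)·(-2.8)) / 4 = 26.8/4 = 6.7
  S = [[4.2, 0.3],
 [0.3, 6.7]].

Step 3 — invert S. det(S) = 4.2·6.7 - (0.3)² = 28.05.
  S^{-1} = (1/det) · [[d, -b], [-b, a]] = [[0.2389, -0.0107],
 [-0.0107, 0.1497]].

Step 4 — quadratic form (x̄ - mu_0)^T · S^{-1} · (x̄ - mu_0):
  S^{-1} · (x̄ - mu_0) = (0.5062, 0.246),
  (x̄ - mu_0)^T · [...] = (2.2)·(0.5062) + (1.8)·(0.246) = 1.5565.

Step 5 — scale by n: T² = 5 · 1.5565 = 7.7825.

T² ≈ 7.7825


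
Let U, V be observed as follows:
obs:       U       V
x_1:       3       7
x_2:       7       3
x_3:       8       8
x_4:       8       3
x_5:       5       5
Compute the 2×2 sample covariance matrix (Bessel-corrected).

Step 1 — column means:
  mean(U) = (3 + 7 + 8 + 8 + 5) / 5 = 31/5 = 6.2
  mean(V) = (7 + 3 + 8 + 3 + 5) / 5 = 26/5 = 5.2

Step 2 — sample covariance S[i,j] = (1/(n-1)) · Σ_k (x_{k,i} - mean_i) · (x_{k,j} - mean_j), with n-1 = 4.
  S[U,U] = ((-3.2)·(-3.2) + (0.8)·(0.8) + (1.8)·(1.8) + (1.8)·(1.8) + (-1.2)·(-1.2)) / 4 = 18.8/4 = 4.7
  S[U,V] = ((-3.2)·(1.8) + (0.8)·(-2.2) + (1.8)·(2.8) + (1.8)·(-2.2) + (-1.2)·(-0.2)) / 4 = -6.2/4 = -1.55
  S[V,V] = ((1.8)·(1.8) + (-2.2)·(-2.2) + (2.8)·(2.8) + (-2.2)·(-2.2) + (-0.2)·(-0.2)) / 4 = 20.8/4 = 5.2

S is symmetric (S[j,i] = S[i,j]). Assembling:

S = [[4.7, -1.55],
 [-1.55, 5.2]]


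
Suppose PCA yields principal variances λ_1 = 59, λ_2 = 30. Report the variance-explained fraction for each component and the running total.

Step 1 — total variance = trace(Sigma) = Σ λ_i = 59 + 30 = 89.

Step 2 — fraction explained by component i = λ_i / Σ λ:
  PC1: 59/89 = 0.6629
  PC2: 30/89 = 0.3371

Step 3 — cumulative fraction after k components = (λ_1 + ... + λ_k) / Σ λ:
  k = 1: 59/89 = 0.6629
  k = 2: (59 + 30)/89 = 89/89 = 1

Summary (fraction, with percent):

explained: PC1 0.6629 (66.29%), PC2 0.3371 (33.71%);  cumulative: 0.6629, 1


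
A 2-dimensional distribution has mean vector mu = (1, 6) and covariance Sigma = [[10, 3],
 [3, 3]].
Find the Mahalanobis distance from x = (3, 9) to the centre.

Step 1 — centre the observation: (x - mu) = (2, 3).

Step 2 — invert Sigma. det(Sigma) = 10·3 - (3)² = 21.
  Sigma^{-1} = (1/det) · [[d, -b], [-b, a]] = [[0.1429, -0.1429],
 [-0.1429, 0.4762]].

Step 3 — form the quadratic (x - mu)^T · Sigma^{-1} · (x - mu):
  Sigma^{-1} · (x - mu) = (-0.1429, 1.1429).
  (x - mu)^T · [Sigma^{-1} · (x - mu)] = (2)·(-0.1429) + (3)·(1.1429) = 3.1429.

Step 4 — take square root: d = √(3.1429) ≈ 1.7728.

d(x, mu) = √(3.1429) ≈ 1.7728


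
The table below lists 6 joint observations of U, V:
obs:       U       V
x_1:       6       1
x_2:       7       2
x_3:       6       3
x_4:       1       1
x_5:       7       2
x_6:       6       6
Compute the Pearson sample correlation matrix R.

Step 1 — column means:
  mean(U) = (6 + 7 + 6 + 1 + 7 + 6) / 6 = 33/6 = 5.5
  mean(V) = (1 + 2 + 3 + 1 + 2 + 6) / 6 = 15/6 = 2.5

Step 2 — sample variances and covariances s[i,j] = (1/(n-1)) · Σ_k (x_{k,i} - mean_i) · (x_{k,j} - mean_j), with n-1 = 5:
  s[U,U] = ((0.5)·(0.5) + (1.5)·(1.5) + (0.5)·(0.5) + (-4.5)·(-4.5) + (1.5)·(1.5) + (0.5)·(0.5)) / 5 = 25.5/5 = 5.1
  s[U,V] = ((0.5)·(-1.5) + (1.5)·(-0.5) + (0.5)·(0.5) + (-4.5)·(-1.5) + (1.5)·(-0.5) + (0.5)·(3.5)) / 5 = 6.5/5 = 1.3
  s[V,V] = ((-1.5)·(-1.5) + (-0.5)·(-0.5) + (0.5)·(0.5) + (-1.5)·(-1.5) + (-0.5)·(-0.5) + (3.5)·(3.5)) / 5 = 17.5/5 = 3.5
  Sample standard deviations s_i = √(s[i,i]):
  s(U) = √(5.1) = 2.2583
  s(V) = √(3.5) = 1.8708

Step 3 — r_{ij} = s_{ij} / (s_i · s_j):
  r[U,U] = 1 (diagonal).
  r[U,V] = 1.3 / (2.2583 · 1.8708) = 1.3 / 4.2249 = 0.3077
  r[V,V] = 1 (diagonal).

R is symmetric with unit diagonal. Assembling:

R = [[1, 0.3077],
 [0.3077, 1]]
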